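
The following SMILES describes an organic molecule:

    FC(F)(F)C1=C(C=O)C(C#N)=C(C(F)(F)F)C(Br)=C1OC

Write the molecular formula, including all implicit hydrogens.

C11H4BrF6NO2

Walk through each heavy atom and fill implicit hydrogens from standard valence (C 4, N 3, O 2, S 2, halogen 1):
  atom 1: F (halogen, monovalent) → 0 H
  atom 2: C, bond orders sum to 4 (valence 4) → 0 H
  atom 3: F (halogen, monovalent) → 0 H
  atom 4: F (halogen, monovalent) → 0 H
  atom 5: C, bond orders sum to 4 (valence 4) → 0 H
  atom 6: C, bond orders sum to 4 (valence 4) → 0 H
  atom 7: C, bond orders sum to 3 (valence 4) → 1 H
  atom 8: O, bond orders sum to 2 (valence 2) → 0 H
  atom 9: C, bond orders sum to 4 (valence 4) → 0 H
  atom 10: C, bond orders sum to 4 (valence 4) → 0 H
  atom 11: N, bond orders sum to 3 (valence 3) → 0 H
  atom 12: C, bond orders sum to 4 (valence 4) → 0 H
  atom 13: C, bond orders sum to 4 (valence 4) → 0 H
  atom 14: F (halogen, monovalent) → 0 H
  atom 15: F (halogen, monovalent) → 0 H
  atom 16: F (halogen, monovalent) → 0 H
  atom 17: C, bond orders sum to 4 (valence 4) → 0 H
  atom 18: Br (halogen, monovalent) → 0 H
  atom 19: C, bond orders sum to 4 (valence 4) → 0 H
  atom 20: O, bond orders sum to 2 (valence 2) → 0 H
  atom 21: C, bond orders sum to 1 (valence 4) → 3 H
Totals → C:11, H:4, Br:1, F:6, N:1, O:2.
In Hill order: C11H4BrF6NO2.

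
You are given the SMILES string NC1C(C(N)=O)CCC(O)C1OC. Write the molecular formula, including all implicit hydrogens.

C8H16N2O3

Walk through each heavy atom and fill implicit hydrogens from standard valence (C 4, N 3, O 2, S 2, halogen 1):
  atom 1: N, bond orders sum to 1 (valence 3) → 2 H
  atom 2: C, bond orders sum to 3 (valence 4) → 1 H
  atom 3: C, bond orders sum to 3 (valence 4) → 1 H
  atom 4: C, bond orders sum to 4 (valence 4) → 0 H
  atom 5: N, bond orders sum to 1 (valence 3) → 2 H
  atom 6: O, bond orders sum to 2 (valence 2) → 0 H
  atom 7: C, bond orders sum to 2 (valence 4) → 2 H
  atom 8: C, bond orders sum to 2 (valence 4) → 2 H
  atom 9: C, bond orders sum to 3 (valence 4) → 1 H
  atom 10: O, bond orders sum to 1 (valence 2) → 1 H
  atom 11: C, bond orders sum to 3 (valence 4) → 1 H
  atom 12: O, bond orders sum to 2 (valence 2) → 0 H
  atom 13: C, bond orders sum to 1 (valence 4) → 3 H
Totals → C:8, H:16, N:2, O:3.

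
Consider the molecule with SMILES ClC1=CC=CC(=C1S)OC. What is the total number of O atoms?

Scan the SMILES for O atoms (remember two-letter symbols like Cl and Br are single atoms).
Oxygen count: 1.

1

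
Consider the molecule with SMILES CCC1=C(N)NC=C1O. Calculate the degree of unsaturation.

Degree of unsaturation = (number of rings) + (number of π bonds).
Ring closures in the SMILES: 1.
π bonds: 2 double bonds (each 1 DoU) → 2 DoU from unsaturation.
Total DoU = 1 + 2 = 3.

3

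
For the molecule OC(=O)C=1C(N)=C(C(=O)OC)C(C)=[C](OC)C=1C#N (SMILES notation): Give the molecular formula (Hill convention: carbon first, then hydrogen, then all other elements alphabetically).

Walk through each heavy atom and fill implicit hydrogens from standard valence (C 4, N 3, O 2, S 2, halogen 1):
  atom 1: O, bond orders sum to 1 (valence 2) → 1 H
  atom 2: C, bond orders sum to 4 (valence 4) → 0 H
  atom 3: O, bond orders sum to 2 (valence 2) → 0 H
  atom 4: C, bond orders sum to 4 (valence 4) → 0 H
  atom 5: C, bond orders sum to 4 (valence 4) → 0 H
  atom 6: N, bond orders sum to 1 (valence 3) → 2 H
  atom 7: C, bond orders sum to 4 (valence 4) → 0 H
  atom 8: C, bond orders sum to 4 (valence 4) → 0 H
  atom 9: O, bond orders sum to 2 (valence 2) → 0 H
  atom 10: O, bond orders sum to 2 (valence 2) → 0 H
  atom 11: C, bond orders sum to 1 (valence 4) → 3 H
  atom 12: C, bond orders sum to 4 (valence 4) → 0 H
  atom 13: C, bond orders sum to 1 (valence 4) → 3 H
  atom 14: C with explicit H count 0
  atom 15: O, bond orders sum to 2 (valence 2) → 0 H
  atom 16: C, bond orders sum to 1 (valence 4) → 3 H
  atom 17: C, bond orders sum to 4 (valence 4) → 0 H
  atom 18: C, bond orders sum to 4 (valence 4) → 0 H
  atom 19: N, bond orders sum to 3 (valence 3) → 0 H
Totals → C:12, H:12, N:2, O:5.
In Hill order: C12H12N2O5.

C12H12N2O5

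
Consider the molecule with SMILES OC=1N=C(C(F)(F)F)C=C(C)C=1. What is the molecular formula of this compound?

C7H6F3NO

Walk through each heavy atom and fill implicit hydrogens from standard valence (C 4, N 3, O 2, S 2, halogen 1):
  atom 1: O, bond orders sum to 1 (valence 2) → 1 H
  atom 2: C, bond orders sum to 4 (valence 4) → 0 H
  atom 3: N, bond orders sum to 3 (valence 3) → 0 H
  atom 4: C, bond orders sum to 4 (valence 4) → 0 H
  atom 5: C, bond orders sum to 4 (valence 4) → 0 H
  atom 6: F (halogen, monovalent) → 0 H
  atom 7: F (halogen, monovalent) → 0 H
  atom 8: F (halogen, monovalent) → 0 H
  atom 9: C, bond orders sum to 3 (valence 4) → 1 H
  atom 10: C, bond orders sum to 4 (valence 4) → 0 H
  atom 11: C, bond orders sum to 1 (valence 4) → 3 H
  atom 12: C, bond orders sum to 3 (valence 4) → 1 H
Totals → C:7, H:6, F:3, N:1, O:1.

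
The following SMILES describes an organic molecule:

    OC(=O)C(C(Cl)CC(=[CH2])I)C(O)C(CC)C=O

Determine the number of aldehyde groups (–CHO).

The aldehyde motif appears at heavy-atom position 16 in the SMILES.
Other groups present: 1 alkene, 1 carboxylic acid, 1 hydroxyl.
Aldehyde count: 1.

1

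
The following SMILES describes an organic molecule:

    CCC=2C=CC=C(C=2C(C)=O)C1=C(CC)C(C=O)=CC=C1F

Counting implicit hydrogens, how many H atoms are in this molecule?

Walk through each heavy atom and fill implicit hydrogens from standard valence (C 4, N 3, O 2, S 2, halogen 1):
  atom 1: C, bond orders sum to 1 (valence 4) → 3 H
  atom 2: C, bond orders sum to 2 (valence 4) → 2 H
  atom 3: C, bond orders sum to 4 (valence 4) → 0 H
  atom 4: C, bond orders sum to 3 (valence 4) → 1 H
  atom 5: C, bond orders sum to 3 (valence 4) → 1 H
  atom 6: C, bond orders sum to 3 (valence 4) → 1 H
  atom 7: C, bond orders sum to 4 (valence 4) → 0 H
  atom 8: C, bond orders sum to 4 (valence 4) → 0 H
  atom 9: C, bond orders sum to 4 (valence 4) → 0 H
  atom 10: C, bond orders sum to 1 (valence 4) → 3 H
  atom 11: O, bond orders sum to 2 (valence 2) → 0 H
  atom 12: C, bond orders sum to 4 (valence 4) → 0 H
  atom 13: C, bond orders sum to 4 (valence 4) → 0 H
  atom 14: C, bond orders sum to 2 (valence 4) → 2 H
  atom 15: C, bond orders sum to 1 (valence 4) → 3 H
  atom 16: C, bond orders sum to 4 (valence 4) → 0 H
  atom 17: C, bond orders sum to 3 (valence 4) → 1 H
  atom 18: O, bond orders sum to 2 (valence 2) → 0 H
  atom 19: C, bond orders sum to 3 (valence 4) → 1 H
  atom 20: C, bond orders sum to 3 (valence 4) → 1 H
  atom 21: C, bond orders sum to 4 (valence 4) → 0 H
  atom 22: F (halogen, monovalent) → 0 H
Total hydrogens: 19.

19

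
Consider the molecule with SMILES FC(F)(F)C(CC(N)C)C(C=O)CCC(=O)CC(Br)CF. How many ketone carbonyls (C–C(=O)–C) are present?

The ketone motif appears at heavy-atom position 15 in the SMILES.
Other groups present: 1 aldehyde, 1 primary amine.
Ketone count: 1.

1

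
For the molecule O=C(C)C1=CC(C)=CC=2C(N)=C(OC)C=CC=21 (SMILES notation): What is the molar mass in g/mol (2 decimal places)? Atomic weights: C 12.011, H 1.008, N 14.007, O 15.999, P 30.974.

229.28 g/mol

First, the molecular formula is C14H15NO2 (counting implicit H from valence).
  C: 14 × 12.011 = 168.154
  H: 15 × 1.008 = 15.120
  N: 1 × 14.007 = 14.007
  O: 2 × 15.999 = 31.998
Sum: 14×12.011 + 15×1.008 + 1×14.007 + 2×15.999 = 229.279 → 229.28 g/mol.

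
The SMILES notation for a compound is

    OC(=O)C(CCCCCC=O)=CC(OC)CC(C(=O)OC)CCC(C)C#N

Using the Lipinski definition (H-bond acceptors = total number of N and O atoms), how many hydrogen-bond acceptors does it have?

N atoms: 1; O atoms: 6.
Lipinski HBA = 1 + 6 = 7.

7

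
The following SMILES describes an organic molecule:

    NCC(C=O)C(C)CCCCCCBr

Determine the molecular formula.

C11H22BrNO

Walk through each heavy atom and fill implicit hydrogens from standard valence (C 4, N 3, O 2, S 2, halogen 1):
  atom 1: N, bond orders sum to 1 (valence 3) → 2 H
  atom 2: C, bond orders sum to 2 (valence 4) → 2 H
  atom 3: C, bond orders sum to 3 (valence 4) → 1 H
  atom 4: C, bond orders sum to 3 (valence 4) → 1 H
  atom 5: O, bond orders sum to 2 (valence 2) → 0 H
  atom 6: C, bond orders sum to 3 (valence 4) → 1 H
  atom 7: C, bond orders sum to 1 (valence 4) → 3 H
  atom 8: C, bond orders sum to 2 (valence 4) → 2 H
  atom 9: C, bond orders sum to 2 (valence 4) → 2 H
  atom 10: C, bond orders sum to 2 (valence 4) → 2 H
  atom 11: C, bond orders sum to 2 (valence 4) → 2 H
  atom 12: C, bond orders sum to 2 (valence 4) → 2 H
  atom 13: C, bond orders sum to 2 (valence 4) → 2 H
  atom 14: Br (halogen, monovalent) → 0 H
Totals → C:11, H:22, Br:1, N:1, O:1.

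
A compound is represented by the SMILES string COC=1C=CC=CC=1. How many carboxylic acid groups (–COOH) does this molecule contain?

0

Scan the SMILES for the carboxylic acid motif — none present.
Groups that are present: 1 ether.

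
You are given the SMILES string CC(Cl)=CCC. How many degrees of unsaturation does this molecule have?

1

Degree of unsaturation = (number of rings) + (number of π bonds).
Ring closures in the SMILES: 0.
π bonds: 1 double bond (each 1 DoU) → 1 DoU from unsaturation.
Total DoU = 0 + 1 = 1.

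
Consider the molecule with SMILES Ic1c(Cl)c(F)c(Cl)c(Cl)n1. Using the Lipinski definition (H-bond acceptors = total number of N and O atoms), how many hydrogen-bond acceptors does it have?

N atoms: 1; O atoms: 0.
Lipinski HBA = 1 + 0 = 1.

1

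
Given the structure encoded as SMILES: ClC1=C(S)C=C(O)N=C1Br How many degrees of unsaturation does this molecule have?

Degree of unsaturation = (number of rings) + (number of π bonds).
Ring closures in the SMILES: 1.
π bonds: 3 double bonds (each 1 DoU) → 3 DoU from unsaturation.
Total DoU = 1 + 3 = 4.

4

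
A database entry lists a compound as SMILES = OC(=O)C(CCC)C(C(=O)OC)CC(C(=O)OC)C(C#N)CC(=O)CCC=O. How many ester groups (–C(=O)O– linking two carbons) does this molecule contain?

The ester motif appears at heavy-atom positions 9, 15 in the SMILES.
Other groups present: 1 aldehyde, 1 carboxylic acid, 1 ketone, 1 nitrile.
Ester count: 2.

2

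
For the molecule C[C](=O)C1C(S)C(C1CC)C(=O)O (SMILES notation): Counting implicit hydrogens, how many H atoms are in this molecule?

14

Walk through each heavy atom and fill implicit hydrogens from standard valence (C 4, N 3, O 2, S 2, halogen 1):
  atom 1: C, bond orders sum to 1 (valence 4) → 3 H
  atom 2: C with explicit H count 0
  atom 3: O, bond orders sum to 2 (valence 2) → 0 H
  atom 4: C, bond orders sum to 3 (valence 4) → 1 H
  atom 5: C, bond orders sum to 3 (valence 4) → 1 H
  atom 6: S, bond orders sum to 1 (valence 2) → 1 H
  atom 7: C, bond orders sum to 3 (valence 4) → 1 H
  atom 8: C, bond orders sum to 3 (valence 4) → 1 H
  atom 9: C, bond orders sum to 2 (valence 4) → 2 H
  atom 10: C, bond orders sum to 1 (valence 4) → 3 H
  atom 11: C, bond orders sum to 4 (valence 4) → 0 H
  atom 12: O, bond orders sum to 2 (valence 2) → 0 H
  atom 13: O, bond orders sum to 1 (valence 2) → 1 H
Total hydrogens: 14.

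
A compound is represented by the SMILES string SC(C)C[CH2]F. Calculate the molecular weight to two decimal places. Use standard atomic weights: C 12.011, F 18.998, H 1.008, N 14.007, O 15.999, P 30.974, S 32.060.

First, the molecular formula is C4H9FS (counting implicit H from valence).
  C: 4 × 12.011 = 48.044
  F: 1 × 18.998 = 18.998
  H: 9 × 1.008 = 9.072
  S: 1 × 32.060 = 32.060
Sum: 4×12.011 + 1×18.998 + 9×1.008 + 1×32.060 = 108.174 → 108.17 g/mol.

108.17 g/mol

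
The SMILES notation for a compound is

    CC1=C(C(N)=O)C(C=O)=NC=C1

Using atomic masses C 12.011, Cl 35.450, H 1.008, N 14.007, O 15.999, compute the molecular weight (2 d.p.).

First, the molecular formula is C8H8N2O2 (counting implicit H from valence).
  C: 8 × 12.011 = 96.088
  H: 8 × 1.008 = 8.064
  N: 2 × 14.007 = 28.014
  O: 2 × 15.999 = 31.998
Sum: 8×12.011 + 8×1.008 + 2×14.007 + 2×15.999 = 164.164 → 164.16 g/mol.

164.16 g/mol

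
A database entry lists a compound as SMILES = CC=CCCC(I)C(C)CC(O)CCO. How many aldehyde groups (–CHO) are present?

Scan the SMILES for the aldehyde motif — none present.
Groups that are present: 1 alkene, 2 hydroxyl.

0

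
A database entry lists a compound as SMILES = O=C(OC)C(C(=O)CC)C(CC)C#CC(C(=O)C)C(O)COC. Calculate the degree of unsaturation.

Molecular formula: C17H26O6.
DoU = (2C + 2 + N − H − X) / 2, where X is the halogen count and O/S are ignored.
    = (2·17 + 2 + 0 − 26 − 0) / 2 = 10 / 2 = 5.

5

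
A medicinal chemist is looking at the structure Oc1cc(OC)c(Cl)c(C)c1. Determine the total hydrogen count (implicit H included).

9

Walk through each heavy atom and fill implicit hydrogens from standard valence (C 4, N 3, O 2, S 2, halogen 1); for lowercase aromatic atoms, an aromatic c carries 1 H when it has two neighbours and 0 H with three, and aromatic n carries 0 H:
  atom 1: O, bond orders sum to 1 (valence 2) → 1 H
  atom 2: aromatic c, 3 neighbours → 0 H
  atom 3: aromatic c, 2 neighbours → 1 H
  atom 4: aromatic c, 3 neighbours → 0 H
  atom 5: O, bond orders sum to 2 (valence 2) → 0 H
  atom 6: C, bond orders sum to 1 (valence 4) → 3 H
  atom 7: aromatic c, 3 neighbours → 0 H
  atom 8: Cl (halogen, monovalent) → 0 H
  atom 9: aromatic c, 3 neighbours → 0 H
  atom 10: C, bond orders sum to 1 (valence 4) → 3 H
  atom 11: aromatic c, 2 neighbours → 1 H
Total hydrogens: 9.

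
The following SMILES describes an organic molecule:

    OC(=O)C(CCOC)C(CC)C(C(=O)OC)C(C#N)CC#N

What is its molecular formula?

Walk through each heavy atom and fill implicit hydrogens from standard valence (C 4, N 3, O 2, S 2, halogen 1):
  atom 1: O, bond orders sum to 1 (valence 2) → 1 H
  atom 2: C, bond orders sum to 4 (valence 4) → 0 H
  atom 3: O, bond orders sum to 2 (valence 2) → 0 H
  atom 4: C, bond orders sum to 3 (valence 4) → 1 H
  atom 5: C, bond orders sum to 2 (valence 4) → 2 H
  atom 6: C, bond orders sum to 2 (valence 4) → 2 H
  atom 7: O, bond orders sum to 2 (valence 2) → 0 H
  atom 8: C, bond orders sum to 1 (valence 4) → 3 H
  atom 9: C, bond orders sum to 3 (valence 4) → 1 H
  atom 10: C, bond orders sum to 2 (valence 4) → 2 H
  atom 11: C, bond orders sum to 1 (valence 4) → 3 H
  atom 12: C, bond orders sum to 3 (valence 4) → 1 H
  atom 13: C, bond orders sum to 4 (valence 4) → 0 H
  atom 14: O, bond orders sum to 2 (valence 2) → 0 H
  atom 15: O, bond orders sum to 2 (valence 2) → 0 H
  atom 16: C, bond orders sum to 1 (valence 4) → 3 H
  atom 17: C, bond orders sum to 3 (valence 4) → 1 H
  atom 18: C, bond orders sum to 4 (valence 4) → 0 H
  atom 19: N, bond orders sum to 3 (valence 3) → 0 H
  atom 20: C, bond orders sum to 2 (valence 4) → 2 H
  atom 21: C, bond orders sum to 4 (valence 4) → 0 H
  atom 22: N, bond orders sum to 3 (valence 3) → 0 H
Totals → C:15, H:22, N:2, O:5.

C15H22N2O5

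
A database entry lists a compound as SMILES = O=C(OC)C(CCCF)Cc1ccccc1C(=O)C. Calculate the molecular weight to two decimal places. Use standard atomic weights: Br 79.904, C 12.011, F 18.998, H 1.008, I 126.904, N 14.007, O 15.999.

266.31 g/mol

First, the molecular formula is C15H19FO3 (counting implicit H from valence).
  C: 15 × 12.011 = 180.165
  F: 1 × 18.998 = 18.998
  H: 19 × 1.008 = 19.152
  O: 3 × 15.999 = 47.997
Sum: 15×12.011 + 1×18.998 + 19×1.008 + 3×15.999 = 266.312 → 266.31 g/mol.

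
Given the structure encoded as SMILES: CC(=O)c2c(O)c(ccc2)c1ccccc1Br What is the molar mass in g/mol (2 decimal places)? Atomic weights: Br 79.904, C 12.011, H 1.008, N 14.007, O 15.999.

291.14 g/mol

First, the molecular formula is C14H11BrO2 (counting implicit H from valence).
  Br: 1 × 79.904 = 79.904
  C: 14 × 12.011 = 168.154
  H: 11 × 1.008 = 11.088
  O: 2 × 15.999 = 31.998
Sum: 1×79.904 + 14×12.011 + 11×1.008 + 2×15.999 = 291.144 → 291.14 g/mol.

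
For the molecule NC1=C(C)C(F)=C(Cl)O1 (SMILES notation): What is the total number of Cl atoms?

1

Scan the SMILES for Cl atoms (remember two-letter symbols like Cl and Br are single atoms).
Chlorine count: 1.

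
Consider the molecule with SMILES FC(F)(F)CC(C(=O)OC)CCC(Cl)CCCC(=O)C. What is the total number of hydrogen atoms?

Walk through each heavy atom and fill implicit hydrogens from standard valence (C 4, N 3, O 2, S 2, halogen 1):
  atom 1: F (halogen, monovalent) → 0 H
  atom 2: C, bond orders sum to 4 (valence 4) → 0 H
  atom 3: F (halogen, monovalent) → 0 H
  atom 4: F (halogen, monovalent) → 0 H
  atom 5: C, bond orders sum to 2 (valence 4) → 2 H
  atom 6: C, bond orders sum to 3 (valence 4) → 1 H
  atom 7: C, bond orders sum to 4 (valence 4) → 0 H
  atom 8: O, bond orders sum to 2 (valence 2) → 0 H
  atom 9: O, bond orders sum to 2 (valence 2) → 0 H
  atom 10: C, bond orders sum to 1 (valence 4) → 3 H
  atom 11: C, bond orders sum to 2 (valence 4) → 2 H
  atom 12: C, bond orders sum to 2 (valence 4) → 2 H
  atom 13: C, bond orders sum to 3 (valence 4) → 1 H
  atom 14: Cl (halogen, monovalent) → 0 H
  atom 15: C, bond orders sum to 2 (valence 4) → 2 H
  atom 16: C, bond orders sum to 2 (valence 4) → 2 H
  atom 17: C, bond orders sum to 2 (valence 4) → 2 H
  atom 18: C, bond orders sum to 4 (valence 4) → 0 H
  atom 19: O, bond orders sum to 2 (valence 2) → 0 H
  atom 20: C, bond orders sum to 1 (valence 4) → 3 H
Total hydrogens: 20.

20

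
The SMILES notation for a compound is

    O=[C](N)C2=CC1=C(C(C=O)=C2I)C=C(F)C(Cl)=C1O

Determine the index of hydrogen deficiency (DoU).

Molecular formula: C12H6ClFINO3.
DoU = (2C + 2 + N − H − X) / 2, where X is the halogen count and O/S are ignored.
    = (2·12 + 2 + 1 − 6 − 3) / 2 = 18 / 2 = 9.

9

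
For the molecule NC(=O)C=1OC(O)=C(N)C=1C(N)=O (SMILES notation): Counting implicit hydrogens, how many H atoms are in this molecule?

Walk through each heavy atom and fill implicit hydrogens from standard valence (C 4, N 3, O 2, S 2, halogen 1):
  atom 1: N, bond orders sum to 1 (valence 3) → 2 H
  atom 2: C, bond orders sum to 4 (valence 4) → 0 H
  atom 3: O, bond orders sum to 2 (valence 2) → 0 H
  atom 4: C, bond orders sum to 4 (valence 4) → 0 H
  atom 5: O, bond orders sum to 2 (valence 2) → 0 H
  atom 6: C, bond orders sum to 4 (valence 4) → 0 H
  atom 7: O, bond orders sum to 1 (valence 2) → 1 H
  atom 8: C, bond orders sum to 4 (valence 4) → 0 H
  atom 9: N, bond orders sum to 1 (valence 3) → 2 H
  atom 10: C, bond orders sum to 4 (valence 4) → 0 H
  atom 11: C, bond orders sum to 4 (valence 4) → 0 H
  atom 12: N, bond orders sum to 1 (valence 3) → 2 H
  atom 13: O, bond orders sum to 2 (valence 2) → 0 H
Total hydrogens: 7.

7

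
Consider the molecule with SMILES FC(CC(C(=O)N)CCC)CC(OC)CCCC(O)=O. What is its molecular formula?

C14H26FNO4

Walk through each heavy atom and fill implicit hydrogens from standard valence (C 4, N 3, O 2, S 2, halogen 1):
  atom 1: F (halogen, monovalent) → 0 H
  atom 2: C, bond orders sum to 3 (valence 4) → 1 H
  atom 3: C, bond orders sum to 2 (valence 4) → 2 H
  atom 4: C, bond orders sum to 3 (valence 4) → 1 H
  atom 5: C, bond orders sum to 4 (valence 4) → 0 H
  atom 6: O, bond orders sum to 2 (valence 2) → 0 H
  atom 7: N, bond orders sum to 1 (valence 3) → 2 H
  atom 8: C, bond orders sum to 2 (valence 4) → 2 H
  atom 9: C, bond orders sum to 2 (valence 4) → 2 H
  atom 10: C, bond orders sum to 1 (valence 4) → 3 H
  atom 11: C, bond orders sum to 2 (valence 4) → 2 H
  atom 12: C, bond orders sum to 3 (valence 4) → 1 H
  atom 13: O, bond orders sum to 2 (valence 2) → 0 H
  atom 14: C, bond orders sum to 1 (valence 4) → 3 H
  atom 15: C, bond orders sum to 2 (valence 4) → 2 H
  atom 16: C, bond orders sum to 2 (valence 4) → 2 H
  atom 17: C, bond orders sum to 2 (valence 4) → 2 H
  atom 18: C, bond orders sum to 4 (valence 4) → 0 H
  atom 19: O, bond orders sum to 1 (valence 2) → 1 H
  atom 20: O, bond orders sum to 2 (valence 2) → 0 H
Totals → C:14, H:26, F:1, N:1, O:4.
In Hill order: C14H26FNO4.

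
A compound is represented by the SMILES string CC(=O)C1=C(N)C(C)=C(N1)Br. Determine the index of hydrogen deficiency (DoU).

Degree of unsaturation = (number of rings) + (number of π bonds).
Ring closures in the SMILES: 1.
π bonds: 3 double bonds (each 1 DoU) → 3 DoU from unsaturation.
Total DoU = 1 + 3 = 4.

4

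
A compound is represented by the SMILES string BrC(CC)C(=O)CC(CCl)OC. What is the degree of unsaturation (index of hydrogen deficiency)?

1

Molecular formula: C8H14BrClO2.
DoU = (2C + 2 + N − H − X) / 2, where X is the halogen count and O/S are ignored.
    = (2·8 + 2 + 0 − 14 − 2) / 2 = 2 / 2 = 1.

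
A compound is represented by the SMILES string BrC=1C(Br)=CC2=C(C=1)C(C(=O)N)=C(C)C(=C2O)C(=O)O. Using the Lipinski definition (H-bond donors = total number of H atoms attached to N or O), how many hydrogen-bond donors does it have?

Donors: find every N or O and count the H atoms it carries.
  atom 11 (O): bond orders sum to 2 → 0 H
  atom 12 (N): bond orders sum to 1 → 2 H
  atom 17 (O): bond orders sum to 1 → 1 H
  atom 19 (O): bond orders sum to 2 → 0 H
  atom 20 (O): bond orders sum to 1 → 1 H
Lipinski HBD = 4.

4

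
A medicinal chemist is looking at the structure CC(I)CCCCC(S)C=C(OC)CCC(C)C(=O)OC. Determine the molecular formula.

Walk through each heavy atom and fill implicit hydrogens from standard valence (C 4, N 3, O 2, S 2, halogen 1):
  atom 1: C, bond orders sum to 1 (valence 4) → 3 H
  atom 2: C, bond orders sum to 3 (valence 4) → 1 H
  atom 3: I (halogen, monovalent) → 0 H
  atom 4: C, bond orders sum to 2 (valence 4) → 2 H
  atom 5: C, bond orders sum to 2 (valence 4) → 2 H
  atom 6: C, bond orders sum to 2 (valence 4) → 2 H
  atom 7: C, bond orders sum to 2 (valence 4) → 2 H
  atom 8: C, bond orders sum to 3 (valence 4) → 1 H
  atom 9: S, bond orders sum to 1 (valence 2) → 1 H
  atom 10: C, bond orders sum to 3 (valence 4) → 1 H
  atom 11: C, bond orders sum to 4 (valence 4) → 0 H
  atom 12: O, bond orders sum to 2 (valence 2) → 0 H
  atom 13: C, bond orders sum to 1 (valence 4) → 3 H
  atom 14: C, bond orders sum to 2 (valence 4) → 2 H
  atom 15: C, bond orders sum to 2 (valence 4) → 2 H
  atom 16: C, bond orders sum to 3 (valence 4) → 1 H
  atom 17: C, bond orders sum to 1 (valence 4) → 3 H
  atom 18: C, bond orders sum to 4 (valence 4) → 0 H
  atom 19: O, bond orders sum to 2 (valence 2) → 0 H
  atom 20: O, bond orders sum to 2 (valence 2) → 0 H
  atom 21: C, bond orders sum to 1 (valence 4) → 3 H
Totals → C:16, H:29, I:1, O:3, S:1.
In Hill order: C16H29IO3S.

C16H29IO3S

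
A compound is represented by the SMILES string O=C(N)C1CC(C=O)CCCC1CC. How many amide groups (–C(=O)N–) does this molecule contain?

The amide motif appears at heavy-atom position 2 in the SMILES.
Other groups present: 1 aldehyde.
Amide count: 1.

1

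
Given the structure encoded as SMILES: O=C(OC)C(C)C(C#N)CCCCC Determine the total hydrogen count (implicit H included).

Walk through each heavy atom and fill implicit hydrogens from standard valence (C 4, N 3, O 2, S 2, halogen 1):
  atom 1: O, bond orders sum to 2 (valence 2) → 0 H
  atom 2: C, bond orders sum to 4 (valence 4) → 0 H
  atom 3: O, bond orders sum to 2 (valence 2) → 0 H
  atom 4: C, bond orders sum to 1 (valence 4) → 3 H
  atom 5: C, bond orders sum to 3 (valence 4) → 1 H
  atom 6: C, bond orders sum to 1 (valence 4) → 3 H
  atom 7: C, bond orders sum to 3 (valence 4) → 1 H
  atom 8: C, bond orders sum to 4 (valence 4) → 0 H
  atom 9: N, bond orders sum to 3 (valence 3) → 0 H
  atom 10: C, bond orders sum to 2 (valence 4) → 2 H
  atom 11: C, bond orders sum to 2 (valence 4) → 2 H
  atom 12: C, bond orders sum to 2 (valence 4) → 2 H
  atom 13: C, bond orders sum to 2 (valence 4) → 2 H
  atom 14: C, bond orders sum to 1 (valence 4) → 3 H
Total hydrogens: 19.

19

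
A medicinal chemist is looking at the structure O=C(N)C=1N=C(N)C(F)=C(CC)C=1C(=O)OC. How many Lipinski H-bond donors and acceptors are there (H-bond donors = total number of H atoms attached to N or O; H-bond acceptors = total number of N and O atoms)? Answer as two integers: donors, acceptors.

Donors: find every N or O and count the H atoms it carries.
  atom 1 (O): bond orders sum to 2 → 0 H
  atom 3 (N): bond orders sum to 1 → 2 H
  atom 5 (N): bond orders sum to 3 → 0 H
  atom 7 (N): bond orders sum to 1 → 2 H
  atom 15 (O): bond orders sum to 2 → 0 H
  atom 16 (O): bond orders sum to 2 → 0 H
Lipinski HBD = 4.
Acceptors: N atoms = 3, O atoms = 3 → HBA = 6.

4, 6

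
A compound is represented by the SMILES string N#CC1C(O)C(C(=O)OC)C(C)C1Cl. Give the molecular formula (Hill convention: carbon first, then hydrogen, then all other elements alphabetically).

C9H12ClNO3

Walk through each heavy atom and fill implicit hydrogens from standard valence (C 4, N 3, O 2, S 2, halogen 1):
  atom 1: N, bond orders sum to 3 (valence 3) → 0 H
  atom 2: C, bond orders sum to 4 (valence 4) → 0 H
  atom 3: C, bond orders sum to 3 (valence 4) → 1 H
  atom 4: C, bond orders sum to 3 (valence 4) → 1 H
  atom 5: O, bond orders sum to 1 (valence 2) → 1 H
  atom 6: C, bond orders sum to 3 (valence 4) → 1 H
  atom 7: C, bond orders sum to 4 (valence 4) → 0 H
  atom 8: O, bond orders sum to 2 (valence 2) → 0 H
  atom 9: O, bond orders sum to 2 (valence 2) → 0 H
  atom 10: C, bond orders sum to 1 (valence 4) → 3 H
  atom 11: C, bond orders sum to 3 (valence 4) → 1 H
  atom 12: C, bond orders sum to 1 (valence 4) → 3 H
  atom 13: C, bond orders sum to 3 (valence 4) → 1 H
  atom 14: Cl (halogen, monovalent) → 0 H
Totals → C:9, H:12, Cl:1, N:1, O:3.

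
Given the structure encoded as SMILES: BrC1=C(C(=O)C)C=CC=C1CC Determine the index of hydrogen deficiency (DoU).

Degree of unsaturation = (number of rings) + (number of π bonds).
Ring closures in the SMILES: 1.
π bonds: 4 double bonds (each 1 DoU) → 4 DoU from unsaturation.
Total DoU = 1 + 4 = 5.

5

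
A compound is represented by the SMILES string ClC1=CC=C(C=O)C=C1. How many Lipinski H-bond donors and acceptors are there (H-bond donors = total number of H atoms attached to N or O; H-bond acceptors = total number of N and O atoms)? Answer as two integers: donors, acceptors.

Donors: find every N or O and count the H atoms it carries.
  atom 7 (O): bond orders sum to 2 → 0 H
Lipinski HBD = 0.
Acceptors: N atoms = 0, O atoms = 1 → HBA = 1.

0, 1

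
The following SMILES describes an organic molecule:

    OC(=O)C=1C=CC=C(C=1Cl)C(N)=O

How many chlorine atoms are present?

Scan the SMILES for Cl atoms (remember two-letter symbols like Cl and Br are single atoms).
Chlorine count: 1.

1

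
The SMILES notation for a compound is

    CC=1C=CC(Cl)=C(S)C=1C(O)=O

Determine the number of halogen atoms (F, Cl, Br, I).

Halogen atoms appear at heavy-atom position 6 (1×Cl).
Other groups present: 1 carboxylic acid, 1 thiol.
Halogen count: 1.

1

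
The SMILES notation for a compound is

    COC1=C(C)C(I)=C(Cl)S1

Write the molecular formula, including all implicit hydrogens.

C6H6ClIOS

Walk through each heavy atom and fill implicit hydrogens from standard valence (C 4, N 3, O 2, S 2, halogen 1):
  atom 1: C, bond orders sum to 1 (valence 4) → 3 H
  atom 2: O, bond orders sum to 2 (valence 2) → 0 H
  atom 3: C, bond orders sum to 4 (valence 4) → 0 H
  atom 4: C, bond orders sum to 4 (valence 4) → 0 H
  atom 5: C, bond orders sum to 1 (valence 4) → 3 H
  atom 6: C, bond orders sum to 4 (valence 4) → 0 H
  atom 7: I (halogen, monovalent) → 0 H
  atom 8: C, bond orders sum to 4 (valence 4) → 0 H
  atom 9: Cl (halogen, monovalent) → 0 H
  atom 10: S, bond orders sum to 2 (valence 2) → 0 H
Totals → C:6, H:6, Cl:1, I:1, O:1, S:1.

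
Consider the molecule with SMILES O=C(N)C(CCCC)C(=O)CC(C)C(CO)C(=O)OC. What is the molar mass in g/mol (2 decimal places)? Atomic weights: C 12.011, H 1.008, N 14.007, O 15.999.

First, the molecular formula is C14H25NO5 (counting implicit H from valence).
  C: 14 × 12.011 = 168.154
  H: 25 × 1.008 = 25.200
  N: 1 × 14.007 = 14.007
  O: 5 × 15.999 = 79.995
Sum: 14×12.011 + 25×1.008 + 1×14.007 + 5×15.999 = 287.356 → 287.36 g/mol.

287.36 g/mol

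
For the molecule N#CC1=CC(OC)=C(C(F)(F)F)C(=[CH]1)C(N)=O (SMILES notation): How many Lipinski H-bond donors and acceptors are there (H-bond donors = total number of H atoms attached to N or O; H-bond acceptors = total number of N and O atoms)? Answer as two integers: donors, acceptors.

2, 4

Donors: find every N or O and count the H atoms it carries.
  atom 1 (N): bond orders sum to 3 → 0 H
  atom 6 (O): bond orders sum to 2 → 0 H
  atom 16 (N): bond orders sum to 1 → 2 H
  atom 17 (O): bond orders sum to 2 → 0 H
Lipinski HBD = 2.
Acceptors: N atoms = 2, O atoms = 2 → HBA = 4.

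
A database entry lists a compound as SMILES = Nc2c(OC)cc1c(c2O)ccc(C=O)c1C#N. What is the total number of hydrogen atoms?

Walk through each heavy atom and fill implicit hydrogens from standard valence (C 4, N 3, O 2, S 2, halogen 1); for lowercase aromatic atoms, an aromatic c carries 1 H when it has two neighbours and 0 H with three, and aromatic n carries 0 H:
  atom 1: N, bond orders sum to 1 (valence 3) → 2 H
  atom 2: aromatic c, 3 neighbours → 0 H
  atom 3: aromatic c, 3 neighbours → 0 H
  atom 4: O, bond orders sum to 2 (valence 2) → 0 H
  atom 5: C, bond orders sum to 1 (valence 4) → 3 H
  atom 6: aromatic c, 2 neighbours → 1 H
  atom 7: aromatic c, 3 neighbours → 0 H
  atom 8: aromatic c, 3 neighbours → 0 H
  atom 9: aromatic c, 3 neighbours → 0 H
  atom 10: O, bond orders sum to 1 (valence 2) → 1 H
  atom 11: aromatic c, 2 neighbours → 1 H
  atom 12: aromatic c, 2 neighbours → 1 H
  atom 13: aromatic c, 3 neighbours → 0 H
  atom 14: C, bond orders sum to 3 (valence 4) → 1 H
  atom 15: O, bond orders sum to 2 (valence 2) → 0 H
  atom 16: aromatic c, 3 neighbours → 0 H
  atom 17: C, bond orders sum to 4 (valence 4) → 0 H
  atom 18: N, bond orders sum to 3 (valence 3) → 0 H
Total hydrogens: 10.

10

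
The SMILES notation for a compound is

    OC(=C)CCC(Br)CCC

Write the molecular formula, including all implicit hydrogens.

C8H15BrO

Walk through each heavy atom and fill implicit hydrogens from standard valence (C 4, N 3, O 2, S 2, halogen 1):
  atom 1: O, bond orders sum to 1 (valence 2) → 1 H
  atom 2: C, bond orders sum to 4 (valence 4) → 0 H
  atom 3: C, bond orders sum to 2 (valence 4) → 2 H
  atom 4: C, bond orders sum to 2 (valence 4) → 2 H
  atom 5: C, bond orders sum to 2 (valence 4) → 2 H
  atom 6: C, bond orders sum to 3 (valence 4) → 1 H
  atom 7: Br (halogen, monovalent) → 0 H
  atom 8: C, bond orders sum to 2 (valence 4) → 2 H
  atom 9: C, bond orders sum to 2 (valence 4) → 2 H
  atom 10: C, bond orders sum to 1 (valence 4) → 3 H
Totals → C:8, H:15, Br:1, O:1.
In Hill order: C8H15BrO.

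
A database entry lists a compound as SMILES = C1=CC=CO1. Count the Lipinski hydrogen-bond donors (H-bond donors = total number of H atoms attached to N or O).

Donors: find every N or O and count the H atoms it carries.
  atom 5 (O): bond orders sum to 2 → 0 H
Lipinski HBD = 0.

0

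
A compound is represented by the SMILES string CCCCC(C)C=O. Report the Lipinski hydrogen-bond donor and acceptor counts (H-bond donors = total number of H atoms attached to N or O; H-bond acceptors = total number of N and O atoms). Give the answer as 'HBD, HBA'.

0, 1

Donors: find every N or O and count the H atoms it carries.
  atom 8 (O): bond orders sum to 2 → 0 H
Lipinski HBD = 0.
Acceptors: N atoms = 0, O atoms = 1 → HBA = 1.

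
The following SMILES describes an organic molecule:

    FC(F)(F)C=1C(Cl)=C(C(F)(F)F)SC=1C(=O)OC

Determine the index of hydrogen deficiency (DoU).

4

Molecular formula: C8H3ClF6O2S.
DoU = (2C + 2 + N − H − X) / 2, where X is the halogen count and O/S are ignored.
    = (2·8 + 2 + 0 − 3 − 7) / 2 = 8 / 2 = 4.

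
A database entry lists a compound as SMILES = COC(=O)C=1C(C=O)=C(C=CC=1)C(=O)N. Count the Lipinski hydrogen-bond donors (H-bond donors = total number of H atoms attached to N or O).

2

Donors: find every N or O and count the H atoms it carries.
  atom 2 (O): bond orders sum to 2 → 0 H
  atom 4 (O): bond orders sum to 2 → 0 H
  atom 8 (O): bond orders sum to 2 → 0 H
  atom 14 (O): bond orders sum to 2 → 0 H
  atom 15 (N): bond orders sum to 1 → 2 H
Lipinski HBD = 2.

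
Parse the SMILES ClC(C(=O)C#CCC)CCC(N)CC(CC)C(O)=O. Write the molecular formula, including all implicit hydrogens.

Walk through each heavy atom and fill implicit hydrogens from standard valence (C 4, N 3, O 2, S 2, halogen 1):
  atom 1: Cl (halogen, monovalent) → 0 H
  atom 2: C, bond orders sum to 3 (valence 4) → 1 H
  atom 3: C, bond orders sum to 4 (valence 4) → 0 H
  atom 4: O, bond orders sum to 2 (valence 2) → 0 H
  atom 5: C, bond orders sum to 4 (valence 4) → 0 H
  atom 6: C, bond orders sum to 4 (valence 4) → 0 H
  atom 7: C, bond orders sum to 2 (valence 4) → 2 H
  atom 8: C, bond orders sum to 1 (valence 4) → 3 H
  atom 9: C, bond orders sum to 2 (valence 4) → 2 H
  atom 10: C, bond orders sum to 2 (valence 4) → 2 H
  atom 11: C, bond orders sum to 3 (valence 4) → 1 H
  atom 12: N, bond orders sum to 1 (valence 3) → 2 H
  atom 13: C, bond orders sum to 2 (valence 4) → 2 H
  atom 14: C, bond orders sum to 3 (valence 4) → 1 H
  atom 15: C, bond orders sum to 2 (valence 4) → 2 H
  atom 16: C, bond orders sum to 1 (valence 4) → 3 H
  atom 17: C, bond orders sum to 4 (valence 4) → 0 H
  atom 18: O, bond orders sum to 1 (valence 2) → 1 H
  atom 19: O, bond orders sum to 2 (valence 2) → 0 H
Totals → C:14, H:22, Cl:1, N:1, O:3.
In Hill order: C14H22ClNO3.

C14H22ClNO3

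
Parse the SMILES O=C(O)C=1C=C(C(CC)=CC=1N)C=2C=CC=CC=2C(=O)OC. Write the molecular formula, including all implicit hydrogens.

Walk through each heavy atom and fill implicit hydrogens from standard valence (C 4, N 3, O 2, S 2, halogen 1):
  atom 1: O, bond orders sum to 2 (valence 2) → 0 H
  atom 2: C, bond orders sum to 4 (valence 4) → 0 H
  atom 3: O, bond orders sum to 1 (valence 2) → 1 H
  atom 4: C, bond orders sum to 4 (valence 4) → 0 H
  atom 5: C, bond orders sum to 3 (valence 4) → 1 H
  atom 6: C, bond orders sum to 4 (valence 4) → 0 H
  atom 7: C, bond orders sum to 4 (valence 4) → 0 H
  atom 8: C, bond orders sum to 2 (valence 4) → 2 H
  atom 9: C, bond orders sum to 1 (valence 4) → 3 H
  atom 10: C, bond orders sum to 3 (valence 4) → 1 H
  atom 11: C, bond orders sum to 4 (valence 4) → 0 H
  atom 12: N, bond orders sum to 1 (valence 3) → 2 H
  atom 13: C, bond orders sum to 4 (valence 4) → 0 H
  atom 14: C, bond orders sum to 3 (valence 4) → 1 H
  atom 15: C, bond orders sum to 3 (valence 4) → 1 H
  atom 16: C, bond orders sum to 3 (valence 4) → 1 H
  atom 17: C, bond orders sum to 3 (valence 4) → 1 H
  atom 18: C, bond orders sum to 4 (valence 4) → 0 H
  atom 19: C, bond orders sum to 4 (valence 4) → 0 H
  atom 20: O, bond orders sum to 2 (valence 2) → 0 H
  atom 21: O, bond orders sum to 2 (valence 2) → 0 H
  atom 22: C, bond orders sum to 1 (valence 4) → 3 H
Totals → C:17, H:17, N:1, O:4.
In Hill order: C17H17NO4.

C17H17NO4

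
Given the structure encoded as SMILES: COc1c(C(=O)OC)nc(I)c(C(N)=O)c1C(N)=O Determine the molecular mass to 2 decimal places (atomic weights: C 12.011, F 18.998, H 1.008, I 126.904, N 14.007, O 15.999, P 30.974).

First, the molecular formula is C10H10IN3O5 (counting implicit H from valence).
  C: 10 × 12.011 = 120.110
  H: 10 × 1.008 = 10.080
  I: 1 × 126.904 = 126.904
  N: 3 × 14.007 = 42.021
  O: 5 × 15.999 = 79.995
Sum: 10×12.011 + 10×1.008 + 1×126.904 + 3×14.007 + 5×15.999 = 379.110 → 379.11 g/mol.

379.11 g/mol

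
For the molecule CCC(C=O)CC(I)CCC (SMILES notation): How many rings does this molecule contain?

In SMILES, each pair of matching ring-closure digits denotes one ring-closing bond; the number of such bonds equals the number of independent rings.
Ring-closure bonds here: 0.

0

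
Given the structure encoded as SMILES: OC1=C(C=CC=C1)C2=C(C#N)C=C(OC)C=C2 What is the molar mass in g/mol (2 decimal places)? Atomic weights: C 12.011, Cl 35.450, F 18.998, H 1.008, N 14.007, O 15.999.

First, the molecular formula is C14H11NO2 (counting implicit H from valence).
  C: 14 × 12.011 = 168.154
  H: 11 × 1.008 = 11.088
  N: 1 × 14.007 = 14.007
  O: 2 × 15.999 = 31.998
Sum: 14×12.011 + 11×1.008 + 1×14.007 + 2×15.999 = 225.247 → 225.25 g/mol.

225.25 g/mol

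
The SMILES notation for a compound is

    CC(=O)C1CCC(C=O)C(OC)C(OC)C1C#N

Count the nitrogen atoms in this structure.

1

Scan the SMILES for N atoms (remember two-letter symbols like Cl and Br are single atoms).
Nitrogen count: 1.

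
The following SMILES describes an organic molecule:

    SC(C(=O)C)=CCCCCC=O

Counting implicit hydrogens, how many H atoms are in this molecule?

14

Walk through each heavy atom and fill implicit hydrogens from standard valence (C 4, N 3, O 2, S 2, halogen 1):
  atom 1: S, bond orders sum to 1 (valence 2) → 1 H
  atom 2: C, bond orders sum to 4 (valence 4) → 0 H
  atom 3: C, bond orders sum to 4 (valence 4) → 0 H
  atom 4: O, bond orders sum to 2 (valence 2) → 0 H
  atom 5: C, bond orders sum to 1 (valence 4) → 3 H
  atom 6: C, bond orders sum to 3 (valence 4) → 1 H
  atom 7: C, bond orders sum to 2 (valence 4) → 2 H
  atom 8: C, bond orders sum to 2 (valence 4) → 2 H
  atom 9: C, bond orders sum to 2 (valence 4) → 2 H
  atom 10: C, bond orders sum to 2 (valence 4) → 2 H
  atom 11: C, bond orders sum to 3 (valence 4) → 1 H
  atom 12: O, bond orders sum to 2 (valence 2) → 0 H
Total hydrogens: 14.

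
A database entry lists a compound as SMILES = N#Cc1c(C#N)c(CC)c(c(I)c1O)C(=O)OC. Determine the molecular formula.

C12H9IN2O3

Walk through each heavy atom and fill implicit hydrogens from standard valence (C 4, N 3, O 2, S 2, halogen 1); for lowercase aromatic atoms, an aromatic c carries 1 H when it has two neighbours and 0 H with three, and aromatic n carries 0 H:
  atom 1: N, bond orders sum to 3 (valence 3) → 0 H
  atom 2: C, bond orders sum to 4 (valence 4) → 0 H
  atom 3: aromatic c, 3 neighbours → 0 H
  atom 4: aromatic c, 3 neighbours → 0 H
  atom 5: C, bond orders sum to 4 (valence 4) → 0 H
  atom 6: N, bond orders sum to 3 (valence 3) → 0 H
  atom 7: aromatic c, 3 neighbours → 0 H
  atom 8: C, bond orders sum to 2 (valence 4) → 2 H
  atom 9: C, bond orders sum to 1 (valence 4) → 3 H
  atom 10: aromatic c, 3 neighbours → 0 H
  atom 11: aromatic c, 3 neighbours → 0 H
  atom 12: I (halogen, monovalent) → 0 H
  atom 13: aromatic c, 3 neighbours → 0 H
  atom 14: O, bond orders sum to 1 (valence 2) → 1 H
  atom 15: C, bond orders sum to 4 (valence 4) → 0 H
  atom 16: O, bond orders sum to 2 (valence 2) → 0 H
  atom 17: O, bond orders sum to 2 (valence 2) → 0 H
  atom 18: C, bond orders sum to 1 (valence 4) → 3 H
Totals → C:12, H:9, I:1, N:2, O:3.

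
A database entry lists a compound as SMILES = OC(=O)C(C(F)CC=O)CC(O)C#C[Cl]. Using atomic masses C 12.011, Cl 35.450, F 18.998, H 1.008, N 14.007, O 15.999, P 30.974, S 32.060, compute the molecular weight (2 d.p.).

First, the molecular formula is C9H10ClFO4 (counting implicit H from valence).
  C: 9 × 12.011 = 108.099
  Cl: 1 × 35.450 = 35.450
  F: 1 × 18.998 = 18.998
  H: 10 × 1.008 = 10.080
  O: 4 × 15.999 = 63.996
Sum: 9×12.011 + 1×35.450 + 1×18.998 + 10×1.008 + 4×15.999 = 236.623 → 236.62 g/mol.

236.62 g/mol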